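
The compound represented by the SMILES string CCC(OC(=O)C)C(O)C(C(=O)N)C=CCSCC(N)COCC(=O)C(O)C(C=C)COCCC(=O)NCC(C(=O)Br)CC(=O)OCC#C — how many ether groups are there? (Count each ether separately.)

2

pendant –OC(=O)CH3: an acyloxy group → ester.
–OH on an sp³ carbon → alcohol (secondary).
pendant –CONH2: carbonyl C bonded to C and N → amide.
C=C double bond → alkene.
C–S–C linkage → sulfide (thioether).
–NH2 on an sp³ carbon with no adjacent C=O → amine.
C–O–C with sp³ carbons on both sides and no adjacent C=O → ether.
–C(=O)– with carbon on both sides → ketone.
–OH on an sp³ carbon → alcohol (secondary).
pendant –CH=CH2: C=C double bond → alkene.
C–O–C with sp³ carbons on both sides and no adjacent C=O → ether.
–C(=O)–N– linkage → amide (the N is not an amine).
pendant –C(=O)X: carbonyl C bonded to C and halogen → acyl halide.
–C(=O)–O–C with C on the carbonyl side → ester.
C≡C triple bond → alkyne.
Ether appears at: CH2OCH2, CH2OCH2 → 2.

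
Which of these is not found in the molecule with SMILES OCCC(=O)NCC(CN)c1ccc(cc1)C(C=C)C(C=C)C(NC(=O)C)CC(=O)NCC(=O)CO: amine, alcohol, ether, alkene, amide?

amine: present (CH(CH2NH2) — pendant –CH2NH2: N on sp³ C, no adjacent C=O → amine).
amide: present (CH2CONHCH2 — –C(=O)–N– linkage → amide (the N is not an amine)).
alcohol: present (HOCH2 — HO– on an sp³ carbon → alcohol).
alkene: present (CH(CH=CH2) — pendant –CH=CH2: C=C double bond → alkene).
ether: no segment matches this pattern.

ether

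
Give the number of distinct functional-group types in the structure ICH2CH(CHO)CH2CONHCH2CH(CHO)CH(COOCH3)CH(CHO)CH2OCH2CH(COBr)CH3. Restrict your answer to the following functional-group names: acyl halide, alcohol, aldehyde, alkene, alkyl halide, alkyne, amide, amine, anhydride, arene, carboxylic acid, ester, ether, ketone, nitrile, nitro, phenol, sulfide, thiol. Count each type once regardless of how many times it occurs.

Taking each segment in turn:
  ICH2: halogen on an sp³ carbon → alkyl halide.
  CH(CHO): pendant –CHO: carbonyl C bonded to C and H → aldehyde.
  CH2CONHCH2: –C(=O)–N– linkage → amide (the N is not an amine).
  CH(CHO): pendant –CHO: carbonyl C bonded to C and H → aldehyde.
  CH(COOCH3): pendant –COOCH3: carbonyl C bonded to C and –OCH3 → ester.
  CH(CHO): pendant –CHO: carbonyl C bonded to C and H → aldehyde.
  CH2OCH2: C–O–C with sp³ carbons on both sides and no adjacent C=O → ether.
  CH(COBr): pendant –C(=O)X: carbonyl C bonded to C and halogen → acyl halide.
Distinct types present: acyl halide, aldehyde, alkyl halide, amide, ester, ether.

6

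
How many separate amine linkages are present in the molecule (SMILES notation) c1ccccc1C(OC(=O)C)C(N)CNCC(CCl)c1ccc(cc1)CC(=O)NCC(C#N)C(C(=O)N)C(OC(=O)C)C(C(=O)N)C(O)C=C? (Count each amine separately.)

Reading the structure from left to right:
  C6H5: C6H5– phenyl ring → arene.
  CH(OCOCH3): pendant –OC(=O)CH3: an acyloxy group → ester.
  CH(NH2): –NH2 on an sp³ carbon with no adjacent C=O → amine.
  CH2NHCH2: C–N–C with sp³ carbons and no adjacent C=O → amine (secondary).
  CH(CH2Cl): pendant –CH2X: halogen on sp³ carbon → alkyl halide.
  C6H4: para-disubstituted benzene ring → arene.
  CH2CONHCH2: –C(=O)–N– linkage → amide (the N is not an amine).
  CH(CN): pendant –C≡N: nitrile.
  CH(CONH2): pendant –CONH2: carbonyl C bonded to C and N → amide.
  CH(OCOCH3): pendant –OC(=O)CH3: an acyloxy group → ester.
  CH(CONH2): pendant –CONH2: carbonyl C bonded to C and N → amide.
  CH(OH): –OH on an sp³ carbon → alcohol (secondary).
  CH=CH2: C=C double bond → alkene.
Amine appears at: CH(NH2), CH2NHCH2 → 2.

2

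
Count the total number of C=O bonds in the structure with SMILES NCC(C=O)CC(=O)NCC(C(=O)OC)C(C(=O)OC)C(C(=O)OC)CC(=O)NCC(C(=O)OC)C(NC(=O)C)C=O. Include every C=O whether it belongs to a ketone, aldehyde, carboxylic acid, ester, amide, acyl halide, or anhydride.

9

CH(CHO): aldehyde, 1 C=O (running total 1).
CH2CONHCH2: amide, 1 C=O (running total 2).
CH(COOCH3): ester, 1 C=O (running total 3).
CH(COOCH3): ester, 1 C=O (running total 4).
CH(COOCH3): ester, 1 C=O (running total 5).
CH2CONHCH2: amide, 1 C=O (running total 6).
CH(COOCH3): ester, 1 C=O (running total 7).
CH(NHCOCH3): amide, 1 C=O (running total 8).
CHO: aldehyde, 1 C=O (running total 9).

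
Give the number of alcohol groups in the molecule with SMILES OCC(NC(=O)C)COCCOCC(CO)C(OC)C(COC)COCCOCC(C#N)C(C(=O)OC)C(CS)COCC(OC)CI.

2

HO– on an sp³ carbon → alcohol.
pendant –NHC(=O)CH3: N bonded to a carbonyl → amide (not amine).
C–O–C with sp³ carbons on both sides and no adjacent C=O → ether.
C–O–C with sp³ carbons on both sides and no adjacent C=O → ether.
pendant –CH2OH on an sp³ backbone C → alcohol.
pendant –OCH3: C–O–C with sp³ C, no adjacent C=O → ether.
pendant –CH2OCH3: C–O–C linkage → ether.
C–O–C with sp³ carbons on both sides and no adjacent C=O → ether.
C–O–C with sp³ carbons on both sides and no adjacent C=O → ether.
pendant –C≡N: nitrile.
pendant –COOCH3: carbonyl C bonded to C and –OCH3 → ester.
pendant –CH2SH → thiol.
C–O–C with sp³ carbons on both sides and no adjacent C=O → ether.
pendant –OCH3: C–O–C with sp³ C, no adjacent C=O → ether.
halogen on an sp³ carbon → alkyl halide.
Alcohol appears at: HOCH2, CH(CH2OH) → 2.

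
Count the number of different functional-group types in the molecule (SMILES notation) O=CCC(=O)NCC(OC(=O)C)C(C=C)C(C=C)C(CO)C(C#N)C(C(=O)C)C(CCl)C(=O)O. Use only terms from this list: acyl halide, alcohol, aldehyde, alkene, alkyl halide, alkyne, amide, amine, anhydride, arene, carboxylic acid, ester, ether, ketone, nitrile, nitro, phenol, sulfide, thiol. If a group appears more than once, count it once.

9

terminal –CHO: carbonyl C bonded to H and C → aldehyde.
–C(=O)–N– linkage → amide (the N is not an amine).
pendant –OC(=O)CH3: an acyloxy group → ester.
pendant –CH=CH2: C=C double bond → alkene.
pendant –CH=CH2: C=C double bond → alkene.
pendant –CH2OH on an sp³ backbone C → alcohol.
pendant –C≡N: nitrile.
pendant –COCH3: carbonyl C bonded to two carbons → ketone.
pendant –CH2X: halogen on sp³ carbon → alkyl halide.
–COOH: carbonyl C bonded to –OH and C → carboxylic acid (the –OH is not a separate alcohol).
Distinct types present: alcohol, aldehyde, alkene, alkyl halide, amide, carboxylic acid, ester, ketone, nitrile.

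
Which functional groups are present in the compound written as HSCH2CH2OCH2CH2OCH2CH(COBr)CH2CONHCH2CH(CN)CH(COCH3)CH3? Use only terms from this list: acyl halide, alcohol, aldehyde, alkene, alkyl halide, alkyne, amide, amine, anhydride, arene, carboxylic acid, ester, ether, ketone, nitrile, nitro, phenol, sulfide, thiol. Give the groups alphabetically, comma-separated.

Reading the structure from left to right:
  HSCH2: –SH on an sp³ carbon → thiol.
  CH2OCH2: C–O–C with sp³ carbons on both sides and no adjacent C=O → ether.
  CH2OCH2: C–O–C with sp³ carbons on both sides and no adjacent C=O → ether.
  CH(COBr): pendant –C(=O)X: carbonyl C bonded to C and halogen → acyl halide.
  CH2CONHCH2: –C(=O)–N– linkage → amide (the N is not an amine).
  CH(CN): pendant –C≡N: nitrile.
  CH(COCH3): pendant –COCH3: carbonyl C bonded to two carbons → ketone.

acyl halide, amide, ether, ketone, nitrile, thiol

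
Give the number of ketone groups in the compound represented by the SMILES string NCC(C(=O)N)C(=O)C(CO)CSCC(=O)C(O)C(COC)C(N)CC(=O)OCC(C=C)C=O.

Taking each segment in turn:
  H2NCH2: –NH2 on an sp³ carbon with no adjacent C=O → amine.
  CH(CONH2): pendant –CONH2: carbonyl C bonded to C and N → amide.
  CO: –C(=O)– with carbon on both sides → ketone.
  CH(CH2OH): pendant –CH2OH on an sp³ backbone C → alcohol.
  CH2SCH2: C–S–C linkage → sulfide (thioether).
  CO: –C(=O)– with carbon on both sides → ketone.
  CH(OH): –OH on an sp³ carbon → alcohol (secondary).
  CH(CH2OCH3): pendant –CH2OCH3: C–O–C linkage → ether.
  CH(NH2): –NH2 on an sp³ carbon with no adjacent C=O → amine.
  CH2COOCH2: –C(=O)–O–C with C on the carbonyl side → ester.
  CH(CH=CH2): pendant –CH=CH2: C=C double bond → alkene.
  CHO: terminal –CHO: carbonyl C bonded to H and C → aldehyde.
Ketone appears at: CO, CO → 2.

2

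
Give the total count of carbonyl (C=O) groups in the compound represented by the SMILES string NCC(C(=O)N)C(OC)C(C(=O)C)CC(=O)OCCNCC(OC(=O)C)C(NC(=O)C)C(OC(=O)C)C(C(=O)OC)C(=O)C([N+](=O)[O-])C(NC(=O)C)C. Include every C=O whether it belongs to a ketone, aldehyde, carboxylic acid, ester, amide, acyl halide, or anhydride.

9

CH(CONH2): amide, 1 C=O (running total 1).
CH(COCH3): ketone, 1 C=O (running total 2).
CH2COOCH2: ester, 1 C=O (running total 3).
CH(OCOCH3): ester, 1 C=O (running total 4).
CH(NHCOCH3): amide, 1 C=O (running total 5).
CH(OCOCH3): ester, 1 C=O (running total 6).
CH(COOCH3): ester, 1 C=O (running total 7).
CO: ketone, 1 C=O (running total 8).
CH(NHCOCH3): amide, 1 C=O (running total 9).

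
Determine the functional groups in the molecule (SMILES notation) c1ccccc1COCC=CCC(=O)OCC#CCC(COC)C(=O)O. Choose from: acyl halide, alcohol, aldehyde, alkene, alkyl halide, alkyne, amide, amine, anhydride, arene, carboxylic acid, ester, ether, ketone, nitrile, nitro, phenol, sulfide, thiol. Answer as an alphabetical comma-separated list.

alkene, alkyne, arene, carboxylic acid, ester, ether

Working along the chain:
  C6H5: C6H5– phenyl ring → arene.
  CH2OCH2: C–O–C with sp³ carbons on both sides and no adjacent C=O → ether.
  CH=CH: C=C double bond → alkene.
  CH2COOCH2: –C(=O)–O–C with C on the carbonyl side → ester.
  C≡C: C≡C triple bond → alkyne.
  CH(CH2OCH3): pendant –CH2OCH3: C–O–C linkage → ether.
  COOH: –COOH: carbonyl C bonded to –OH and C → carboxylic acid (the –OH is not a separate alcohol).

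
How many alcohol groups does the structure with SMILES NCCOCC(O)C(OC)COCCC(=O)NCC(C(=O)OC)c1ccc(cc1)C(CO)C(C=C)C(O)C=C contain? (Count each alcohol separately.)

Reading the structure from left to right:
  H2NCH2: –NH2 on an sp³ carbon with no adjacent C=O → amine.
  CH2OCH2: C–O–C with sp³ carbons on both sides and no adjacent C=O → ether.
  CH(OH): –OH on an sp³ carbon → alcohol (secondary).
  CH(OCH3): pendant –OCH3: C–O–C with sp³ C, no adjacent C=O → ether.
  CH2OCH2: C–O–C with sp³ carbons on both sides and no adjacent C=O → ether.
  CH2CONHCH2: –C(=O)–N– linkage → amide (the N is not an amine).
  CH(COOCH3): pendant –COOCH3: carbonyl C bonded to C and –OCH3 → ester.
  C6H4: para-disubstituted benzene ring → arene.
  CH(CH2OH): pendant –CH2OH on an sp³ backbone C → alcohol.
  CH(CH=CH2): pendant –CH=CH2: C=C double bond → alkene.
  CH(OH): –OH on an sp³ carbon → alcohol (secondary).
  CH=CH2: C=C double bond → alkene.
Alcohol appears at: CH(OH), CH(CH2OH), CH(OH) → 3.

3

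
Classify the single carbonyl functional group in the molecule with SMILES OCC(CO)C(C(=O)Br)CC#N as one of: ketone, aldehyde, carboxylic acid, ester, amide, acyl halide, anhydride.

acyl halide

The carbonyl is in the CH(COBr) segment: pendant –C(=O)X: carbonyl C bonded to C and halogen → acyl halide.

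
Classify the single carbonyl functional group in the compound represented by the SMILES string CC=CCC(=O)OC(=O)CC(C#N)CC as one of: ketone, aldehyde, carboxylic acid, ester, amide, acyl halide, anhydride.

The carbonyl is in the CH2CO-O-COCH2 segment: two acyl groups sharing one oxygen, –C(=O)–O–C(=O)– → anhydride.

anhydride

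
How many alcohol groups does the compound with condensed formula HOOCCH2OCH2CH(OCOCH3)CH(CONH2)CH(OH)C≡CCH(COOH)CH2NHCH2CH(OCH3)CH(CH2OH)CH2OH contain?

Taking each segment in turn:
  HOOC: –COOH: carbonyl C bonded to –OH and C → carboxylic acid (the –OH is not a separate alcohol).
  CH2OCH2: C–O–C with sp³ carbons on both sides and no adjacent C=O → ether.
  CH(OCOCH3): pendant –OC(=O)CH3: an acyloxy group → ester.
  CH(CONH2): pendant –CONH2: carbonyl C bonded to C and N → amide.
  CH(OH): –OH on an sp³ carbon → alcohol (secondary).
  C≡C: C≡C triple bond → alkyne.
  CH(COOH): pendant –COOH: carbonyl C bonded to C and –OH → carboxylic acid.
  CH2NHCH2: C–N–C with sp³ carbons and no adjacent C=O → amine (secondary).
  CH(OCH3): pendant –OCH3: C–O–C with sp³ C, no adjacent C=O → ether.
  CH(CH2OH): pendant –CH2OH on an sp³ backbone C → alcohol.
  CH2OH: –OH on an sp³ carbon → alcohol.
Alcohol appears at: CH(OH), CH(CH2OH), CH2OH → 3.

3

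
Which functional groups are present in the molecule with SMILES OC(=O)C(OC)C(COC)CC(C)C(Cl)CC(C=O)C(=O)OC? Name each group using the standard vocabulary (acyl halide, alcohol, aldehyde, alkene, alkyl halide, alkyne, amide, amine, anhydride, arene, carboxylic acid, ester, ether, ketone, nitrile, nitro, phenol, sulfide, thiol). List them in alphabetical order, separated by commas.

aldehyde, alkyl halide, carboxylic acid, ester, ether

–COOH: carbonyl C bonded to –OH and C → carboxylic acid (the –OH is not a separate alcohol).
pendant –OCH3: C–O–C with sp³ C, no adjacent C=O → ether.
pendant –CH2OCH3: C–O–C linkage → ether.
halogen on an sp³ carbon → alkyl halide.
pendant –CHO: carbonyl C bonded to C and H → aldehyde.
–C(=O)OCH3: carbonyl C bonded to C and to –OCH3 → ester (not ketone + ether).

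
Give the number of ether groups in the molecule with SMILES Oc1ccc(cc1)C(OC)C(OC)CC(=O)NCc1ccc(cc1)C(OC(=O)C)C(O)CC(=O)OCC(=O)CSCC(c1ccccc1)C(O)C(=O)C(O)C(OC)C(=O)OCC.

3

Taking each segment in turn:
  HOC6H4: –OH attached directly to an aromatic ring → phenol (not alcohol); the ring itself is an arene.
  CH(OCH3): pendant –OCH3: C–O–C with sp³ C, no adjacent C=O → ether.
  CH(OCH3): pendant –OCH3: C–O–C with sp³ C, no adjacent C=O → ether.
  CH2CONHCH2: –C(=O)–N– linkage → amide (the N is not an amine).
  C6H4: para-disubstituted benzene ring → arene.
  CH(OCOCH3): pendant –OC(=O)CH3: an acyloxy group → ester.
  CH(OH): –OH on an sp³ carbon → alcohol (secondary).
  CH2COOCH2: –C(=O)–O–C with C on the carbonyl side → ester.
  CO: –C(=O)– with carbon on both sides → ketone.
  CH2SCH2: C–S–C linkage → sulfide (thioether).
  CH(C6H5): pendant –C6H5: benzene ring → arene.
  CH(OH): –OH on an sp³ carbon → alcohol (secondary).
  CO: –C(=O)– with carbon on both sides → ketone.
  CH(OH): –OH on an sp³ carbon → alcohol (secondary).
  CH(OCH3): pendant –OCH3: C–O–C with sp³ C, no adjacent C=O → ether.
  COOCH2CH3: –C(=O)OCH2CH3: carbonyl C bonded to C and to –OEt → ester.
Ether appears at: CH(OCH3), CH(OCH3), CH(OCH3) → 3.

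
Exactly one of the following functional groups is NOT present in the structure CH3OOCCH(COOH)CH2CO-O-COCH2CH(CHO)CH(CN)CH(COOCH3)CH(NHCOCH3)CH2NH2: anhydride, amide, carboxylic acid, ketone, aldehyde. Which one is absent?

ketone

aldehyde: present (CH(CHO) — pendant –CHO: carbonyl C bonded to C and H → aldehyde).
anhydride: present (CH2CO-O-COCH2 — two acyl groups sharing one oxygen, –C(=O)–O–C(=O)– → anhydride).
amide: present (CH(NHCOCH3) — pendant –NHC(=O)CH3: N bonded to a carbonyl → amide (not amine)).
carboxylic acid: present (CH(COOH) — pendant –COOH: carbonyl C bonded to C and –OH → carboxylic acid).
ketone: absent. In each of CH3OOC and CH(COOCH3), the C=O is bonded to an –O–C group, which defines an ester, not a ketone. In CH(NHCOCH3), the C=O is bonded to nitrogen, which defines an amide, not a ketone. In CH(COOH), the C=O bears an –OH, making it a carboxylic acid rather than a ketone. In CH(CHO), the carbonyl carbon carries an H, so it is an aldehyde, not a ketone. In CH2CO-O-COCH2, the two C=O groups share a bridging oxygen, which is an anhydride linkage, not a ketone.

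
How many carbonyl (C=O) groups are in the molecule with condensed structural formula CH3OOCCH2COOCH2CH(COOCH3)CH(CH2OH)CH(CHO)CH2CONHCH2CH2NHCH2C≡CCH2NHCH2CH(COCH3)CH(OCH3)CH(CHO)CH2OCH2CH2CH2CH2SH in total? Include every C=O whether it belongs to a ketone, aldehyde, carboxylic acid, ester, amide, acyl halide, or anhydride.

CH3OOC: ester, 1 C=O (running total 1).
CH2COOCH2: ester, 1 C=O (running total 2).
CH(COOCH3): ester, 1 C=O (running total 3).
CH(CHO): aldehyde, 1 C=O (running total 4).
CH2CONHCH2: amide, 1 C=O (running total 5).
CH(COCH3): ketone, 1 C=O (running total 6).
CH(CHO): aldehyde, 1 C=O (running total 7).

7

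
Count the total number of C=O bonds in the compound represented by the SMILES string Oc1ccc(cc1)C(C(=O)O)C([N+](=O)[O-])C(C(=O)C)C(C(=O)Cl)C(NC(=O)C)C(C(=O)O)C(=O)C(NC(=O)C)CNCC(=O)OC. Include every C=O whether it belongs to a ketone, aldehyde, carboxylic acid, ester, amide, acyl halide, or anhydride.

CH(COOH): carboxylic acid, 1 C=O (running total 1).
CH(COCH3): ketone, 1 C=O (running total 2).
CH(COCl): acyl halide, 1 C=O (running total 3).
CH(NHCOCH3): amide, 1 C=O (running total 4).
CH(COOH): carboxylic acid, 1 C=O (running total 5).
CO: ketone, 1 C=O (running total 6).
CH(NHCOCH3): amide, 1 C=O (running total 7).
COOCH3: ester, 1 C=O (running total 8).

8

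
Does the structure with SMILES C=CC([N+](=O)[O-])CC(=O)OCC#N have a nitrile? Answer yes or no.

Working along the chain:
  CH2=CH: C=C double bond → alkene.
  CH(NO2): –NO2 on an sp³ carbon → nitro (the N=O is not a carbonyl).
  CH2COOCH2: –C(=O)–O–C with C on the carbonyl side → ester.
  CN: –C≡N: carbon triple-bonded to nitrogen → nitrile.
The CN segment supplies the nitrile: –C≡N: carbon triple-bonded to nitrogen → nitrile.

yes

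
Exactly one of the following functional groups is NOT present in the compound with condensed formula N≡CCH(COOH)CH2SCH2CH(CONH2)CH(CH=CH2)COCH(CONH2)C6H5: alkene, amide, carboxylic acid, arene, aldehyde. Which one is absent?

aldehyde

alkene: present (CH(CH=CH2) — pendant –CH=CH2: C=C double bond → alkene).
carboxylic acid: present (CH(COOH) — pendant –COOH: carbonyl C bonded to C and –OH → carboxylic acid).
amide: present (CH(CONH2) — pendant –CONH2: carbonyl C bonded to C and N → amide).
arene: present (C6H5 — –C6H5 phenyl ring → arene).
aldehyde: absent. In CO, the carbonyl carbon is bonded to two carbons, so it is a ketone, not an aldehyde. In CH(COOH), the carbonyl carbon bears –OH, not –H, so it is a carboxylic acid.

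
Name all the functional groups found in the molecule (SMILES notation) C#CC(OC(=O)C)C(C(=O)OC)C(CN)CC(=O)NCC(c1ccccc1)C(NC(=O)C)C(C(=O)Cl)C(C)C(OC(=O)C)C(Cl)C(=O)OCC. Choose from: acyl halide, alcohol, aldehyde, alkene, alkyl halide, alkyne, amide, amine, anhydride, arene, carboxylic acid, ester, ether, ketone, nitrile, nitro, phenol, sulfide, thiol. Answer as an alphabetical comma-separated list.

acyl halide, alkyl halide, alkyne, amide, amine, arene, ester

Reading the structure from left to right:
  HC≡C: C≡C triple bond → alkyne.
  CH(OCOCH3): pendant –OC(=O)CH3: an acyloxy group → ester.
  CH(COOCH3): pendant –COOCH3: carbonyl C bonded to C and –OCH3 → ester.
  CH(CH2NH2): pendant –CH2NH2: N on sp³ C, no adjacent C=O → amine.
  CH2CONHCH2: –C(=O)–N– linkage → amide (the N is not an amine).
  CH(C6H5): pendant –C6H5: benzene ring → arene.
  CH(NHCOCH3): pendant –NHC(=O)CH3: N bonded to a carbonyl → amide (not amine).
  CH(COCl): pendant –C(=O)X: carbonyl C bonded to C and halogen → acyl halide.
  CH(OCOCH3): pendant –OC(=O)CH3: an acyloxy group → ester.
  CH(Cl): halogen on an sp³ carbon → alkyl halide.
  COOCH2CH3: –C(=O)OCH2CH3: carbonyl C bonded to C and to –OEt → ester.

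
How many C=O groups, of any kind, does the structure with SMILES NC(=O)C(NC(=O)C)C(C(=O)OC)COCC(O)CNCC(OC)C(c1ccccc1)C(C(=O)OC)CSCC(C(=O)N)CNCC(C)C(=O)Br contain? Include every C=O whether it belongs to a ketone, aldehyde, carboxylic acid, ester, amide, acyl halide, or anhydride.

6

H2NCO: amide, 1 C=O (running total 1).
CH(NHCOCH3): amide, 1 C=O (running total 2).
CH(COOCH3): ester, 1 C=O (running total 3).
CH(COOCH3): ester, 1 C=O (running total 4).
CH(CONH2): amide, 1 C=O (running total 5).
COBr: acyl halide, 1 C=O (running total 6).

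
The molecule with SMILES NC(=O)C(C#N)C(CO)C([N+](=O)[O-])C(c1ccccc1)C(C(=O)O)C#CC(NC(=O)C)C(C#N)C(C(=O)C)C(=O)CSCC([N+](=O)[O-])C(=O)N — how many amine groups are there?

Working along the chain:
  H2NCO: –C(=O)NH2: carbonyl C bonded to C and to N → amide (the N is not a separate amine).
  CH(CN): pendant –C≡N: nitrile.
  CH(CH2OH): pendant –CH2OH on an sp³ backbone C → alcohol.
  CH(NO2): –NO2 on an sp³ carbon → nitro (the N=O is not a carbonyl).
  CH(C6H5): pendant –C6H5: benzene ring → arene.
  CH(COOH): pendant –COOH: carbonyl C bonded to C and –OH → carboxylic acid.
  C≡C: C≡C triple bond → alkyne.
  CH(NHCOCH3): pendant –NHC(=O)CH3: N bonded to a carbonyl → amide (not amine).
  CH(CN): pendant –C≡N: nitrile.
  CH(COCH3): pendant –COCH3: carbonyl C bonded to two carbons → ketone.
  CO: –C(=O)– with carbon on both sides → ketone.
  CH2SCH2: C–S–C linkage → sulfide (thioether).
  CH(NO2): –NO2 on an sp³ carbon → nitro (the N=O is not a carbonyl).
  CONH2: –C(=O)NH2: carbonyl C bonded to C and to N → amide (the N is not a separate amine).
No segment is a amine: H2NCO is amide, not amine; CH(CN) is nitrile, not amine; CH(NO2) is nitro, not amine. → 0.

0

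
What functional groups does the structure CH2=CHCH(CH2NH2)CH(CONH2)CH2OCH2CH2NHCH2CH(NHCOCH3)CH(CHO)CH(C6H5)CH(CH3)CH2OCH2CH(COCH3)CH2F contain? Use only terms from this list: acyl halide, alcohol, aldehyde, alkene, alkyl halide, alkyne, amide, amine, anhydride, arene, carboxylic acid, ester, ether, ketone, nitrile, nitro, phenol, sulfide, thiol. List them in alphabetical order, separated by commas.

Working along the chain:
  CH2=CH: C=C double bond → alkene.
  CH(CH2NH2): pendant –CH2NH2: N on sp³ C, no adjacent C=O → amine.
  CH(CONH2): pendant –CONH2: carbonyl C bonded to C and N → amide.
  CH2OCH2: C–O–C with sp³ carbons on both sides and no adjacent C=O → ether.
  CH2NHCH2: C–N–C with sp³ carbons and no adjacent C=O → amine (secondary).
  CH(NHCOCH3): pendant –NHC(=O)CH3: N bonded to a carbonyl → amide (not amine).
  CH(CHO): pendant –CHO: carbonyl C bonded to C and H → aldehyde.
  CH(C6H5): pendant –C6H5: benzene ring → arene.
  CH2OCH2: C–O–C with sp³ carbons on both sides and no adjacent C=O → ether.
  CH(COCH3): pendant –COCH3: carbonyl C bonded to two carbons → ketone.
  CH2F: halogen on an sp³ carbon → alkyl halide.

aldehyde, alkene, alkyl halide, amide, amine, arene, ether, ketone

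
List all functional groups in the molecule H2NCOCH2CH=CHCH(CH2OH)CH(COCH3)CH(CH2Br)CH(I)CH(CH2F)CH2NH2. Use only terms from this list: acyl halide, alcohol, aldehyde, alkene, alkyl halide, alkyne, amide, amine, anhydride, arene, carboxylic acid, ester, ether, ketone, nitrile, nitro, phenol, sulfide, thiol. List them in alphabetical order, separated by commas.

alcohol, alkene, alkyl halide, amide, amine, ketone

Working along the chain:
  H2NCO: –C(=O)NH2: carbonyl C bonded to C and to N → amide (the N is not a separate amine).
  CH=CH: C=C double bond → alkene.
  CH(CH2OH): pendant –CH2OH on an sp³ backbone C → alcohol.
  CH(COCH3): pendant –COCH3: carbonyl C bonded to two carbons → ketone.
  CH(CH2Br): pendant –CH2X: halogen on sp³ carbon → alkyl halide.
  CH(I): halogen on an sp³ carbon → alkyl halide.
  CH(CH2F): pendant –CH2X: halogen on sp³ carbon → alkyl halide.
  CH2NH2: –NH2 on an sp³ carbon with no adjacent C=O → amine.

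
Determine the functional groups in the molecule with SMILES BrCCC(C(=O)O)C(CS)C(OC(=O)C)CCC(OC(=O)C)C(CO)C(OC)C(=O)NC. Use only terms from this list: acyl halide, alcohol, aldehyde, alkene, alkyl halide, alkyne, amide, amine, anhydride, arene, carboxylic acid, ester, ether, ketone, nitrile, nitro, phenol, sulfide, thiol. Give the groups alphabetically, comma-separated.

alcohol, alkyl halide, amide, carboxylic acid, ester, ether, thiol

Taking each segment in turn:
  BrCH2: halogen on an sp³ carbon → alkyl halide.
  CH(COOH): pendant –COOH: carbonyl C bonded to C and –OH → carboxylic acid.
  CH(CH2SH): pendant –CH2SH → thiol.
  CH(OCOCH3): pendant –OC(=O)CH3: an acyloxy group → ester.
  CH(OCOCH3): pendant –OC(=O)CH3: an acyloxy group → ester.
  CH(CH2OH): pendant –CH2OH on an sp³ backbone C → alcohol.
  CH(OCH3): pendant –OCH3: C–O–C with sp³ C, no adjacent C=O → ether.
  CONHCH3: –C(=O)NHCH3: carbonyl C bonded to C and to N → amide (the N is not an amine).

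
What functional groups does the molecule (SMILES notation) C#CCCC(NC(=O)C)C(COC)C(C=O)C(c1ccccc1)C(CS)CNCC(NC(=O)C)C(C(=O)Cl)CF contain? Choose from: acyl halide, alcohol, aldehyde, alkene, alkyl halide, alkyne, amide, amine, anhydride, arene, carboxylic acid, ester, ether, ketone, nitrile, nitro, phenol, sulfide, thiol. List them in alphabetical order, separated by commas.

C≡C triple bond → alkyne.
pendant –NHC(=O)CH3: N bonded to a carbonyl → amide (not amine).
pendant –CH2OCH3: C–O–C linkage → ether.
pendant –CHO: carbonyl C bonded to C and H → aldehyde.
pendant –C6H5: benzene ring → arene.
pendant –CH2SH → thiol.
C–N–C with sp³ carbons and no adjacent C=O → amine (secondary).
pendant –NHC(=O)CH3: N bonded to a carbonyl → amide (not amine).
pendant –C(=O)X: carbonyl C bonded to C and halogen → acyl halide.
halogen on an sp³ carbon → alkyl halide.

acyl halide, aldehyde, alkyl halide, alkyne, amide, amine, arene, ether, thiol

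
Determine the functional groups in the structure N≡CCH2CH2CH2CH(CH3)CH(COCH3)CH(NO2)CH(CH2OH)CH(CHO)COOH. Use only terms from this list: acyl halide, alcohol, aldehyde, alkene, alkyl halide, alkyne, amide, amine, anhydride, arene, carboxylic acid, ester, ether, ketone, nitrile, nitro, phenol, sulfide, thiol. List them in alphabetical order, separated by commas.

alcohol, aldehyde, carboxylic acid, ketone, nitrile, nitro

Working along the chain:
  N≡C: N≡C–: carbon triple-bonded to nitrogen → nitrile.
  CH(COCH3): pendant –COCH3: carbonyl C bonded to two carbons → ketone.
  CH(NO2): –NO2 on an sp³ carbon → nitro (the N=O is not a carbonyl).
  CH(CH2OH): pendant –CH2OH on an sp³ backbone C → alcohol.
  CH(CHO): pendant –CHO: carbonyl C bonded to C and H → aldehyde.
  COOH: –COOH: carbonyl C bonded to –OH and C → carboxylic acid (the –OH is not a separate alcohol).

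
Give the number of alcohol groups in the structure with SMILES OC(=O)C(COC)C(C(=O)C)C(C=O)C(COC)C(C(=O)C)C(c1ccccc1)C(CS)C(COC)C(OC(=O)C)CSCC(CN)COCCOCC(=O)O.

Working along the chain:
  HOOC: –COOH: carbonyl C bonded to –OH and C → carboxylic acid (the –OH is not a separate alcohol).
  CH(CH2OCH3): pendant –CH2OCH3: C–O–C linkage → ether.
  CH(COCH3): pendant –COCH3: carbonyl C bonded to two carbons → ketone.
  CH(CHO): pendant –CHO: carbonyl C bonded to C and H → aldehyde.
  CH(CH2OCH3): pendant –CH2OCH3: C–O–C linkage → ether.
  CH(COCH3): pendant –COCH3: carbonyl C bonded to two carbons → ketone.
  CH(C6H5): pendant –C6H5: benzene ring → arene.
  CH(CH2SH): pendant –CH2SH → thiol.
  CH(CH2OCH3): pendant –CH2OCH3: C–O–C linkage → ether.
  CH(OCOCH3): pendant –OC(=O)CH3: an acyloxy group → ester.
  CH2SCH2: C–S–C linkage → sulfide (thioether).
  CH(CH2NH2): pendant –CH2NH2: N on sp³ C, no adjacent C=O → amine.
  CH2OCH2: C–O–C with sp³ carbons on both sides and no adjacent C=O → ether.
  CH2OCH2: C–O–C with sp³ carbons on both sides and no adjacent C=O → ether.
  COOH: –COOH: carbonyl C bonded to –OH and C → carboxylic acid (the –OH is not a separate alcohol).
No segment is a alcohol: HOOC is carboxylic acid, not alcohol; CH(CH2OCH3) is ether, not alcohol; CH(COCH3) is ketone, not alcohol. → 0.

0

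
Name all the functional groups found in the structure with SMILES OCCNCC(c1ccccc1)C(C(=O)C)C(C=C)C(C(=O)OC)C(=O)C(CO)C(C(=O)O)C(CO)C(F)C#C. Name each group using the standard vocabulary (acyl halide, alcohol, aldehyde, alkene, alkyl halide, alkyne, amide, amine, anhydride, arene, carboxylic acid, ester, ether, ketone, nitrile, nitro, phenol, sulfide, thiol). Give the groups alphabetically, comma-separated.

Taking each segment in turn:
  HOCH2: HO– on an sp³ carbon → alcohol.
  CH2NHCH2: C–N–C with sp³ carbons and no adjacent C=O → amine (secondary).
  CH(C6H5): pendant –C6H5: benzene ring → arene.
  CH(COCH3): pendant –COCH3: carbonyl C bonded to two carbons → ketone.
  CH(CH=CH2): pendant –CH=CH2: C=C double bond → alkene.
  CH(COOCH3): pendant –COOCH3: carbonyl C bonded to C and –OCH3 → ester.
  CO: –C(=O)– with carbon on both sides → ketone.
  CH(CH2OH): pendant –CH2OH on an sp³ backbone C → alcohol.
  CH(COOH): pendant –COOH: carbonyl C bonded to C and –OH → carboxylic acid.
  CH(CH2OH): pendant –CH2OH on an sp³ backbone C → alcohol.
  CH(F): halogen on an sp³ carbon → alkyl halide.
  C≡CH: C≡C triple bond → alkyne.

alcohol, alkene, alkyl halide, alkyne, amine, arene, carboxylic acid, ester, ketone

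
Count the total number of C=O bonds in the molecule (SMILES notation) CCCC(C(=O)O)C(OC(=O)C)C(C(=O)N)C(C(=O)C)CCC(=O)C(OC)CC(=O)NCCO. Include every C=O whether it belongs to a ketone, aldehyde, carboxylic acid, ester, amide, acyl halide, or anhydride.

CH(COOH): carboxylic acid, 1 C=O (running total 1).
CH(OCOCH3): ester, 1 C=O (running total 2).
CH(CONH2): amide, 1 C=O (running total 3).
CH(COCH3): ketone, 1 C=O (running total 4).
CO: ketone, 1 C=O (running total 5).
CH2CONHCH2: amide, 1 C=O (running total 6).

6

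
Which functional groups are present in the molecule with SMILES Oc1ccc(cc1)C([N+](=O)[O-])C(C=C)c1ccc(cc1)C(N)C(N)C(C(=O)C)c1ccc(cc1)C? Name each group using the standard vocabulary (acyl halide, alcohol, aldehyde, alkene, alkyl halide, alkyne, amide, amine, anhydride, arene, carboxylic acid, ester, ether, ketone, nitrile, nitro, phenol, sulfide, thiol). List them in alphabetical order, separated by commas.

alkene, amine, arene, ketone, nitro, phenol

–OH attached directly to an aromatic ring → phenol (not alcohol); the ring itself is an arene.
–NO2 on an sp³ carbon → nitro (the N=O is not a carbonyl).
pendant –CH=CH2: C=C double bond → alkene.
para-disubstituted benzene ring → arene.
–NH2 on an sp³ carbon with no adjacent C=O → amine.
–NH2 on an sp³ carbon with no adjacent C=O → amine.
pendant –COCH3: carbonyl C bonded to two carbons → ketone.
para-disubstituted benzene ring → arene.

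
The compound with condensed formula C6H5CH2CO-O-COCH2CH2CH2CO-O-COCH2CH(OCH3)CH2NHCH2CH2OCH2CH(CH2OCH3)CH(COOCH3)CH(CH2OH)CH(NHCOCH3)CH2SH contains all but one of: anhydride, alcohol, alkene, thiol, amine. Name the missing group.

amine: present (CH2NHCH2 — C–N–C with sp³ carbons and no adjacent C=O → amine (secondary)).
alcohol: present (CH(CH2OH) — pendant –CH2OH on an sp³ backbone C → alcohol).
anhydride: present (CH2CO-O-COCH2 — two acyl groups sharing one oxygen, –C(=O)–O–C(=O)– → anhydride).
thiol: present (CH2SH — –SH on an sp³ carbon → thiol).
alkene: absent. In C6H5, the C=C units are part of an aromatic ring, which is an arene, not an isolated alkene.

alkene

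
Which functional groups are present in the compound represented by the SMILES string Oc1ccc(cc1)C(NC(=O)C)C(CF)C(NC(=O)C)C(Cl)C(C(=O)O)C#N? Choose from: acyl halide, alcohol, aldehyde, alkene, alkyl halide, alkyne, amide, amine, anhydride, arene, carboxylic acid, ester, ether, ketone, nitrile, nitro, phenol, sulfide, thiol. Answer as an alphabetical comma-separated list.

Working along the chain:
  HOC6H4: –OH attached directly to an aromatic ring → phenol (not alcohol); the ring itself is an arene.
  CH(NHCOCH3): pendant –NHC(=O)CH3: N bonded to a carbonyl → amide (not amine).
  CH(CH2F): pendant –CH2X: halogen on sp³ carbon → alkyl halide.
  CH(NHCOCH3): pendant –NHC(=O)CH3: N bonded to a carbonyl → amide (not amine).
  CH(Cl): halogen on an sp³ carbon → alkyl halide.
  CH(COOH): pendant –COOH: carbonyl C bonded to C and –OH → carboxylic acid.
  CN: –C≡N: carbon triple-bonded to nitrogen → nitrile.

alkyl halide, amide, arene, carboxylic acid, nitrile, phenol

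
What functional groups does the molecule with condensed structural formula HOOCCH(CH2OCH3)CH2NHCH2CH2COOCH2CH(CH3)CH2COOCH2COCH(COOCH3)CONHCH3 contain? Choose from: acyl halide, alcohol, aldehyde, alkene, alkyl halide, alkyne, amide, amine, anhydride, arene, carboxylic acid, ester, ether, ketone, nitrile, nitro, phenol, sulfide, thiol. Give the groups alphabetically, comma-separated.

amide, amine, carboxylic acid, ester, ether, ketone

–COOH: carbonyl C bonded to –OH and C → carboxylic acid (the –OH is not a separate alcohol).
pendant –CH2OCH3: C–O–C linkage → ether.
C–N–C with sp³ carbons and no adjacent C=O → amine (secondary).
–C(=O)–O–C with C on the carbonyl side → ester.
–C(=O)–O–C with C on the carbonyl side → ester.
–C(=O)– with carbon on both sides → ketone.
pendant –COOCH3: carbonyl C bonded to C and –OCH3 → ester.
–C(=O)NHCH3: carbonyl C bonded to C and to N → amide (the N is not an amine).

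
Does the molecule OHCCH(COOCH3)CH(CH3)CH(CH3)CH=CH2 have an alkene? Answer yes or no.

terminal –CHO: carbonyl C bonded to H and C → aldehyde.
pendant –COOCH3: carbonyl C bonded to C and –OCH3 → ester.
C=C double bond → alkene.
The CH=CH2 segment supplies the alkene: C=C double bond → alkene.

yes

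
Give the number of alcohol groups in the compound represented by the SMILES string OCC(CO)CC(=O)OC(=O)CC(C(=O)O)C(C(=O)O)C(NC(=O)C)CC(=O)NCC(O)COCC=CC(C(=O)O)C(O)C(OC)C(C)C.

Reading the structure from left to right:
  HOCH2: HO– on an sp³ carbon → alcohol.
  CH(CH2OH): pendant –CH2OH on an sp³ backbone C → alcohol.
  CH2CO-O-COCH2: two acyl groups sharing one oxygen, –C(=O)–O–C(=O)– → anhydride.
  CH(COOH): pendant –COOH: carbonyl C bonded to C and –OH → carboxylic acid.
  CH(COOH): pendant –COOH: carbonyl C bonded to C and –OH → carboxylic acid.
  CH(NHCOCH3): pendant –NHC(=O)CH3: N bonded to a carbonyl → amide (not amine).
  CH2CONHCH2: –C(=O)–N– linkage → amide (the N is not an amine).
  CH(OH): –OH on an sp³ carbon → alcohol (secondary).
  CH2OCH2: C–O–C with sp³ carbons on both sides and no adjacent C=O → ether.
  CH=CH: C=C double bond → alkene.
  CH(COOH): pendant –COOH: carbonyl C bonded to C and –OH → carboxylic acid.
  CH(OH): –OH on an sp³ carbon → alcohol (secondary).
  CH(OCH3): pendant –OCH3: C–O–C with sp³ C, no adjacent C=O → ether.
Alcohol appears at: HOCH2, CH(CH2OH), CH(OH), CH(OH) → 4.

4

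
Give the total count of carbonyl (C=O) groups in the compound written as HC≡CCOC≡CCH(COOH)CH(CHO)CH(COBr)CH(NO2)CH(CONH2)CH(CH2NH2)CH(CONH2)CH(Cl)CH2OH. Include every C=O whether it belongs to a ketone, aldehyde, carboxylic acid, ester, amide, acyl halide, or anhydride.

CO: ketone, 1 C=O (running total 1).
CH(COOH): carboxylic acid, 1 C=O (running total 2).
CH(CHO): aldehyde, 1 C=O (running total 3).
CH(COBr): acyl halide, 1 C=O (running total 4).
CH(CONH2): amide, 1 C=O (running total 5).
CH(CONH2): amide, 1 C=O (running total 6).

6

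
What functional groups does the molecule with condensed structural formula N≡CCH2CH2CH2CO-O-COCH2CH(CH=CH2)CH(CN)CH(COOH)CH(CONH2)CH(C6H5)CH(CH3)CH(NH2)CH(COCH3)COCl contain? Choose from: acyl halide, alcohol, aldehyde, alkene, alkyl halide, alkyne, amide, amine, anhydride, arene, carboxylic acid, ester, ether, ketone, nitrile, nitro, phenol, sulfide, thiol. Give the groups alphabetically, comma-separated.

N≡C–: carbon triple-bonded to nitrogen → nitrile.
two acyl groups sharing one oxygen, –C(=O)–O–C(=O)– → anhydride.
pendant –CH=CH2: C=C double bond → alkene.
pendant –C≡N: nitrile.
pendant –COOH: carbonyl C bonded to C and –OH → carboxylic acid.
pendant –CONH2: carbonyl C bonded to C and N → amide.
pendant –C6H5: benzene ring → arene.
–NH2 on an sp³ carbon with no adjacent C=O → amine.
pendant –COCH3: carbonyl C bonded to two carbons → ketone.
–C(=O)Cl: carbonyl C bonded to C and to a halogen → acyl halide (not alkyl halide).

acyl halide, alkene, amide, amine, anhydride, arene, carboxylic acid, ketone, nitrile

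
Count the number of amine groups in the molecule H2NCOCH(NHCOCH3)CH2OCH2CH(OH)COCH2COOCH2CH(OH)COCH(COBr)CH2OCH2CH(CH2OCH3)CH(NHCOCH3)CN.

0

–C(=O)NH2: carbonyl C bonded to C and to N → amide (the N is not a separate amine).
pendant –NHC(=O)CH3: N bonded to a carbonyl → amide (not amine).
C–O–C with sp³ carbons on both sides and no adjacent C=O → ether.
–OH on an sp³ carbon → alcohol (secondary).
–C(=O)– with carbon on both sides → ketone.
–C(=O)–O–C with C on the carbonyl side → ester.
–OH on an sp³ carbon → alcohol (secondary).
–C(=O)– with carbon on both sides → ketone.
pendant –C(=O)X: carbonyl C bonded to C and halogen → acyl halide.
C–O–C with sp³ carbons on both sides and no adjacent C=O → ether.
pendant –CH2OCH3: C–O–C linkage → ether.
pendant –NHC(=O)CH3: N bonded to a carbonyl → amide (not amine).
–C≡N: carbon triple-bonded to nitrogen → nitrile.
No segment is a amine: H2NCO is amide, not amine; CH(NHCOCH3) is amide, not amine; CH(NHCOCH3) is amide, not amine. → 0.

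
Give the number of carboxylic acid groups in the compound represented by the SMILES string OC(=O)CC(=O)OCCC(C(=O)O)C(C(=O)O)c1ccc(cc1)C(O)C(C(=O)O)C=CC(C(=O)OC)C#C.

4

–COOH: carbonyl C bonded to –OH and C → carboxylic acid (the –OH is not a separate alcohol).
–C(=O)–O–C with C on the carbonyl side → ester.
pendant –COOH: carbonyl C bonded to C and –OH → carboxylic acid.
pendant –COOH: carbonyl C bonded to C and –OH → carboxylic acid.
para-disubstituted benzene ring → arene.
–OH on an sp³ carbon → alcohol (secondary).
pendant –COOH: carbonyl C bonded to C and –OH → carboxylic acid.
C=C double bond → alkene.
pendant –COOCH3: carbonyl C bonded to C and –OCH3 → ester.
C≡C triple bond → alkyne.
Carboxylic acid appears at: HOOC, CH(COOH), CH(COOH), CH(COOH) → 4.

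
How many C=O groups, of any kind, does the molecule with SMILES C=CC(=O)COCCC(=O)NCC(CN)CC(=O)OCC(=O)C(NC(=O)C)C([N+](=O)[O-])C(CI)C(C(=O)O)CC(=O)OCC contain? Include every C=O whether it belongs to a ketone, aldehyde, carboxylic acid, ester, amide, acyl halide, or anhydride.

7

CO: ketone, 1 C=O (running total 1).
CH2CONHCH2: amide, 1 C=O (running total 2).
CH2COOCH2: ester, 1 C=O (running total 3).
CO: ketone, 1 C=O (running total 4).
CH(NHCOCH3): amide, 1 C=O (running total 5).
CH(COOH): carboxylic acid, 1 C=O (running total 6).
COOCH2CH3: ester, 1 C=O (running total 7).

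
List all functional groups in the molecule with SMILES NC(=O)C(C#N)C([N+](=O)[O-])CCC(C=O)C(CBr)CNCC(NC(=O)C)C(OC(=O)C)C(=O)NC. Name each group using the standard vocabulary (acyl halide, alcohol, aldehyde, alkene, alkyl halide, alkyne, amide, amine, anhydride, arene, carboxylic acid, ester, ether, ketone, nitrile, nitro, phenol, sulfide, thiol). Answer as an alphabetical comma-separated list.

aldehyde, alkyl halide, amide, amine, ester, nitrile, nitro

Reading the structure from left to right:
  H2NCO: –C(=O)NH2: carbonyl C bonded to C and to N → amide (the N is not a separate amine).
  CH(CN): pendant –C≡N: nitrile.
  CH(NO2): –NO2 on an sp³ carbon → nitro (the N=O is not a carbonyl).
  CH(CHO): pendant –CHO: carbonyl C bonded to C and H → aldehyde.
  CH(CH2Br): pendant –CH2X: halogen on sp³ carbon → alkyl halide.
  CH2NHCH2: C–N–C with sp³ carbons and no adjacent C=O → amine (secondary).
  CH(NHCOCH3): pendant –NHC(=O)CH3: N bonded to a carbonyl → amide (not amine).
  CH(OCOCH3): pendant –OC(=O)CH3: an acyloxy group → ester.
  CONHCH3: –C(=O)NHCH3: carbonyl C bonded to C and to N → amide (the N is not an amine).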